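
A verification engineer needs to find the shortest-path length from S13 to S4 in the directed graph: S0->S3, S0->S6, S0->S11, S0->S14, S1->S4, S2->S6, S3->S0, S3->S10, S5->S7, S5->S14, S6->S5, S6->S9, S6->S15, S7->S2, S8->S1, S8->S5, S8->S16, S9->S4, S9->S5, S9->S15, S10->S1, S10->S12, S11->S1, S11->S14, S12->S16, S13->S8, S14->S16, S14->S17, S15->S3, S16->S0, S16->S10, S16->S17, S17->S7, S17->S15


BFS layer-by-layer from S13:
  dist 0: {S13}
  dist 1: {S8}
  dist 2: {S1, S5, S16}
  dist 3: {S0, S4, S7, S10, S14, S17}
  -> S4 reached at distance 3
Shortest path length = 3

3


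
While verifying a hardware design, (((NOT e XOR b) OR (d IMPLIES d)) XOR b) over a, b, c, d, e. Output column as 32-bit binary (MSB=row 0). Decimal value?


Formula: (((NOT e XOR b) OR (d IMPLIES d)) XOR b) over a, b, c, d, e (32 rows)
Evaluate each row (bits = a,b,c,d,e, MSB first):
  row 0 [00000]: (((NOT 0 XOR 0) OR (0 IMPLIES 0)) XOR 0) -> 1
  row 1 [00001]: (((NOT 1 XOR 0) OR (0 IMPLIES 0)) XOR 0) -> 1
  row 2 [00010]: (((NOT 0 XOR 0) OR (1 IMPLIES 1)) XOR 0) -> 1
  row 3 [00011]: (((NOT 1 XOR 0) OR (1 IMPLIES 1)) XOR 0) -> 1
  row 4 [00100]: (((NOT 0 XOR 0) OR (0 IMPLIES 0)) XOR 0) -> 1
  row 5 [00101]: (((NOT 1 XOR 0) OR (0 IMPLIES 0)) XOR 0) -> 1
  row 6 [00110]: (((NOT 0 XOR 0) OR (1 IMPLIES 1)) XOR 0) -> 1
  row 7 [00111]: (((NOT 1 XOR 0) OR (1 IMPLIES 1)) XOR 0) -> 1
  row 8 [01000]: (((NOT 0 XOR 1) OR (0 IMPLIES 0)) XOR 1) -> 0
  row 9 [01001]: (((NOT 1 XOR 1) OR (0 IMPLIES 0)) XOR 1) -> 0
  row 10 [01010]: (((NOT 0 XOR 1) OR (1 IMPLIES 1)) XOR 1) -> 0
  row 11 [01011]: (((NOT 1 XOR 1) OR (1 IMPLIES 1)) XOR 1) -> 0
  row 12 [01100]: (((NOT 0 XOR 1) OR (0 IMPLIES 0)) XOR 1) -> 0
  row 13 [01101]: (((NOT 1 XOR 1) OR (0 IMPLIES 0)) XOR 1) -> 0
  row 14 [01110]: (((NOT 0 XOR 1) OR (1 IMPLIES 1)) XOR 1) -> 0
  row 15 [01111]: (((NOT 1 XOR 1) OR (1 IMPLIES 1)) XOR 1) -> 0
  row 16 [10000]: (((NOT 0 XOR 0) OR (0 IMPLIES 0)) XOR 0) -> 1
  row 17 [10001]: (((NOT 1 XOR 0) OR (0 IMPLIES 0)) XOR 0) -> 1
  row 18 [10010]: (((NOT 0 XOR 0) OR (1 IMPLIES 1)) XOR 0) -> 1
  row 19 [10011]: (((NOT 1 XOR 0) OR (1 IMPLIES 1)) XOR 0) -> 1
  row 20 [10100]: (((NOT 0 XOR 0) OR (0 IMPLIES 0)) XOR 0) -> 1
  row 21 [10101]: (((NOT 1 XOR 0) OR (0 IMPLIES 0)) XOR 0) -> 1
  row 22 [10110]: (((NOT 0 XOR 0) OR (1 IMPLIES 1)) XOR 0) -> 1
  row 23 [10111]: (((NOT 1 XOR 0) OR (1 IMPLIES 1)) XOR 0) -> 1
  row 24 [11000]: (((NOT 0 XOR 1) OR (0 IMPLIES 0)) XOR 1) -> 0
  row 25 [11001]: (((NOT 1 XOR 1) OR (0 IMPLIES 0)) XOR 1) -> 0
  row 26 [11010]: (((NOT 0 XOR 1) OR (1 IMPLIES 1)) XOR 1) -> 0
  row 27 [11011]: (((NOT 1 XOR 1) OR (1 IMPLIES 1)) XOR 1) -> 0
  row 28 [11100]: (((NOT 0 XOR 1) OR (0 IMPLIES 0)) XOR 1) -> 0
  row 29 [11101]: (((NOT 1 XOR 1) OR (0 IMPLIES 0)) XOR 1) -> 0
  row 30 [11110]: (((NOT 0 XOR 1) OR (1 IMPLIES 1)) XOR 1) -> 0
  row 31 [11111]: (((NOT 1 XOR 1) OR (1 IMPLIES 1)) XOR 1) -> 0
Full result column, 4 rows per line (a,b,c fixed per line; d,e runs 00..11 left to right):
  rows 0-3 [a,b,c=000]: 1111  = hex F
  rows 4-7 [a,b,c=001]: 1111  = hex F
  rows 8-11 [a,b,c=010]: 0000  = hex 0
  rows 12-15 [a,b,c=011]: 0000  = hex 0
  rows 16-19 [a,b,c=100]: 1111  = hex F
  rows 20-23 [a,b,c=101]: 1111  = hex F
  rows 24-27 [a,b,c=110]: 0000  = hex 0
  rows 28-31 [a,b,c=111]: 0000  = hex 0
Output column (row 0 .. row 31) = 11111111000000001111111100000000
Output column grouped in 4s = 1111 1111 0000 0000 1111 1111 0000 0000 = 0xFF00FF00
Convert to decimal digit by digit (value = value*16 + digit):
  F -> 15
  15*16 + 15 (F) = 255
  255*16 + 0 = 4080
  4080*16 + 0 = 65280
  65280*16 + 15 (F) = 1044495
  1044495*16 + 15 (F) = 16711935
  16711935*16 + 0 = 267390960
  267390960*16 + 0 = 4278255360
Decimal = 4278255360

4278255360


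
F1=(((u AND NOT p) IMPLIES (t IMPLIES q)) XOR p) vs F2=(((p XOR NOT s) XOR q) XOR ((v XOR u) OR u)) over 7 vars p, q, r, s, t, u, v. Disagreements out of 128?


F1 = (((u AND NOT p) IMPLIES (t IMPLIES q)) XOR p)
F2 = (((p XOR NOT s) XOR q) XOR ((v XOR u) OR u))
Evaluate both on each of 128 rows (bits = p,q,r,s,t,u,v):
  row 0 [0000000]: F1=1 F2=1 -> 0
  row 1 [0000001]: F1=1 F2=0 (differ) -> 1
  row 2 [0000010]: F1=1 F2=0 (differ) -> 1
  row 3 [0000011]: F1=1 F2=0 (differ) -> 1
  row 4 [0000100]: F1=1 F2=1 -> 0
  (every remaining row is evaluated the same way; all 128 results are listed next)
Full result column, 8 rows per line (p,q,r,s fixed per line; t,u,v runs 000..111 left to right):
  rows 0-7 [p,q,r,s=0000]: 01110100  (ones: 4)
  rows 8-15 [p,q,r,s=0001]: 10001011  (ones: 4)
  rows 16-23 [p,q,r,s=0010]: 01110100  (ones: 4)
  rows 24-31 [p,q,r,s=0011]: 10001011  (ones: 4)
  rows 32-39 [p,q,r,s=0100]: 10001000  (ones: 2)
  rows 40-47 [p,q,r,s=0101]: 01110111  (ones: 6)
  rows 48-55 [p,q,r,s=0110]: 10001000  (ones: 2)
  rows 56-63 [p,q,r,s=0111]: 01110111  (ones: 6)
  rows 64-71 [p,q,r,s=1000]: 01110111  (ones: 6)
  rows 72-79 [p,q,r,s=1001]: 10001000  (ones: 2)
  rows 80-87 [p,q,r,s=1010]: 01110111  (ones: 6)
  rows 88-95 [p,q,r,s=1011]: 10001000  (ones: 2)
  rows 96-103 [p,q,r,s=1100]: 10001000  (ones: 2)
  rows 104-111 [p,q,r,s=1101]: 01110111  (ones: 6)
  rows 112-119 [p,q,r,s=1110]: 10001000  (ones: 2)
  rows 120-127 [p,q,r,s=1111]: 01110111  (ones: 6)
Disagreements = 4+4+4+4+2+6+2+6+6+2+6+2+2+6+2+6 = 64

64


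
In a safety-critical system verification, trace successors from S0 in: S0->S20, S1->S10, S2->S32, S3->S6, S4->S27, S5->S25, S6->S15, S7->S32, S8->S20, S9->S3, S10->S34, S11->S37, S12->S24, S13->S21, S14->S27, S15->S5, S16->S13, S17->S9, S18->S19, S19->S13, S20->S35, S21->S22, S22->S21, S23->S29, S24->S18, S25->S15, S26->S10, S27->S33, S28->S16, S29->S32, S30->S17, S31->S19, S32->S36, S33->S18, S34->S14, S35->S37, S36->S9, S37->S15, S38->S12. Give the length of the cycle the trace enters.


Trace from S0 until a state repeats:
  S0 -> S20 -> S35 -> S37 -> S15 -> S5 -> S25 -> S15
S15 first seen at step 4, revisited at step 7.
Cycle length = 7 - 4 = 3

3


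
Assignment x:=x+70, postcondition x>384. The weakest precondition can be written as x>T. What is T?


Formula: wp(x:=E, P) = P[E/x] (substitute E for x in postcondition)
Step 1: Postcondition: x>384
Step 2: Substitute x+70 for x: x+70>384
Step 3: Solve for x: x > 384-70 = 314

314


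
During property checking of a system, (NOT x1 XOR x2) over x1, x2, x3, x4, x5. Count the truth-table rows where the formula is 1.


Formula: (NOT x1 XOR x2) over 5 vars (32 rows)
Evaluate each row (x1, x2, x3, x4, x5 as bits, MSB first):
  row 0 [00000]: (NOT 0 XOR 0) -> 1
  row 1 [00001]: (NOT 0 XOR 0) -> 1
  row 2 [00010]: (NOT 0 XOR 0) -> 1
  row 3 [00011]: (NOT 0 XOR 0) -> 1
  row 4 [00100]: (NOT 0 XOR 0) -> 1
  row 5 [00101]: (NOT 0 XOR 0) -> 1
  row 6 [00110]: (NOT 0 XOR 0) -> 1
  row 7 [00111]: (NOT 0 XOR 0) -> 1
  row 8 [01000]: (NOT 0 XOR 1) -> 0
  row 9 [01001]: (NOT 0 XOR 1) -> 0
  row 10 [01010]: (NOT 0 XOR 1) -> 0
  row 11 [01011]: (NOT 0 XOR 1) -> 0
  row 12 [01100]: (NOT 0 XOR 1) -> 0
  row 13 [01101]: (NOT 0 XOR 1) -> 0
  row 14 [01110]: (NOT 0 XOR 1) -> 0
  row 15 [01111]: (NOT 0 XOR 1) -> 0
  row 16 [10000]: (NOT 1 XOR 0) -> 0
  row 17 [10001]: (NOT 1 XOR 0) -> 0
  row 18 [10010]: (NOT 1 XOR 0) -> 0
  row 19 [10011]: (NOT 1 XOR 0) -> 0
  row 20 [10100]: (NOT 1 XOR 0) -> 0
  row 21 [10101]: (NOT 1 XOR 0) -> 0
  row 22 [10110]: (NOT 1 XOR 0) -> 0
  row 23 [10111]: (NOT 1 XOR 0) -> 0
  row 24 [11000]: (NOT 1 XOR 1) -> 1
  row 25 [11001]: (NOT 1 XOR 1) -> 1
  row 26 [11010]: (NOT 1 XOR 1) -> 1
  row 27 [11011]: (NOT 1 XOR 1) -> 1
  row 28 [11100]: (NOT 1 XOR 1) -> 1
  row 29 [11101]: (NOT 1 XOR 1) -> 1
  row 30 [11110]: (NOT 1 XOR 1) -> 1
  row 31 [11111]: (NOT 1 XOR 1) -> 1
Full result column, 8 rows per line (x1,x2 fixed per line; x3,x4,x5 runs 000..111 left to right):
  rows 0-7 [x1,x2=00]: 11111111  (ones: 8)
  rows 8-15 [x1,x2=01]: 00000000  (ones: 0)
  rows 16-23 [x1,x2=10]: 00000000  (ones: 0)
  rows 24-31 [x1,x2=11]: 11111111  (ones: 8)
Count of 1-rows = 8+0+0+8 = 16

16


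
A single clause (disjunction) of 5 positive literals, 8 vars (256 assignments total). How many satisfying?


Step 1: Total=2^8=256
Step 2: Unsat when all 5 false: 2^3=8
Step 3: Sat=256-8=248

248


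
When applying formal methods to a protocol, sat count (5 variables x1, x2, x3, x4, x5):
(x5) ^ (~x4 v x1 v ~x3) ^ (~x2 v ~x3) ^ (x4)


CNF with 4 clauses over 5 vars (32 assignments).
An assignment satisfies CNF iff every clause has >=1 true literal.
Check each row (bits = x1,x2,x3,x4,x5; clause T/F shown):
  row 0 [00000]: clauses=FTTF -> 0
  row 1 [00001]: clauses=TTTF -> 0
  row 2 [00010]: clauses=FTTT -> 0
  row 3 [00011]: clauses=TTTT -> 1
  row 4 [00100]: clauses=FTTF -> 0
  row 5 [00101]: clauses=TTTF -> 0
  row 6 [00110]: clauses=FFTT -> 0
  row 7 [00111]: clauses=TFTT -> 0
  row 8 [01000]: clauses=FTTF -> 0
  row 9 [01001]: clauses=TTTF -> 0
  row 10 [01010]: clauses=FTTT -> 0
  row 11 [01011]: clauses=TTTT -> 1
  row 12 [01100]: clauses=FTFF -> 0
  row 13 [01101]: clauses=TTFF -> 0
  row 14 [01110]: clauses=FFFT -> 0
  row 15 [01111]: clauses=TFFT -> 0
  row 16 [10000]: clauses=FTTF -> 0
  row 17 [10001]: clauses=TTTF -> 0
  row 18 [10010]: clauses=FTTT -> 0
  row 19 [10011]: clauses=TTTT -> 1
  row 20 [10100]: clauses=FTTF -> 0
  row 21 [10101]: clauses=TTTF -> 0
  row 22 [10110]: clauses=FTTT -> 0
  row 23 [10111]: clauses=TTTT -> 1
  row 24 [11000]: clauses=FTTF -> 0
  row 25 [11001]: clauses=TTTF -> 0
  row 26 [11010]: clauses=FTTT -> 0
  row 27 [11011]: clauses=TTTT -> 1
  row 28 [11100]: clauses=FTFF -> 0
  row 29 [11101]: clauses=TTFF -> 0
  row 30 [11110]: clauses=FTFT -> 0
  row 31 [11111]: clauses=TTFT -> 0
Full result column, 8 rows per line (x1,x2 fixed per line; x3,x4,x5 runs 000..111 left to right):
  rows 0-7 [x1,x2=00]: 00010000  (ones: 1)
  rows 8-15 [x1,x2=01]: 00010000  (ones: 1)
  rows 16-23 [x1,x2=10]: 00010001  (ones: 2)
  rows 24-31 [x1,x2=11]: 00010000  (ones: 1)
Satisfying assignments = 1+1+2+1 = 5

5


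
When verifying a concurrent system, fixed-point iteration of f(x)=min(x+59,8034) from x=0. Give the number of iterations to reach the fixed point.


Step 1: x=0, cap=8034, increment=59
Step 2: x grows by 59 each step until capped at 8034; fixed point is x=8034
Step 3: iterations = ceil(8034/59) = 137

137


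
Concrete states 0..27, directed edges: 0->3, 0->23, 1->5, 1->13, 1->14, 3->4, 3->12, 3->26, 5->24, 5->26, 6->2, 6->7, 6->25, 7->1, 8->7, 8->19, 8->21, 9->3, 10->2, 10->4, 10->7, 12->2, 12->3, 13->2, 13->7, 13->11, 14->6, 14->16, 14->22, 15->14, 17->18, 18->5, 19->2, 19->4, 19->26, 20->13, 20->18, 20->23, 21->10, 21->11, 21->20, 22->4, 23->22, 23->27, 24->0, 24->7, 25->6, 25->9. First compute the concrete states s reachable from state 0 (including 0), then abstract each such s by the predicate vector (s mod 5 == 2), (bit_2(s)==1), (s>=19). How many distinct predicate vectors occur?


BFS from 0:
Concrete reachable: {0, 2, 3, 4, 12, 22, 23, 26, 27}
Abstract via predicates (s mod 5 == 2), (bit_2(s)==1), (s>=19):
  (0,0,0) <- {0, 3}
  (0,0,1) <- {26}
  (0,1,0) <- {4}
  (0,1,1) <- {23}
  (1,0,0) <- {2}
  (1,0,1) <- {27}
  (1,1,0) <- {12}
  (1,1,1) <- {22}
Distinct abstract states = 8

8


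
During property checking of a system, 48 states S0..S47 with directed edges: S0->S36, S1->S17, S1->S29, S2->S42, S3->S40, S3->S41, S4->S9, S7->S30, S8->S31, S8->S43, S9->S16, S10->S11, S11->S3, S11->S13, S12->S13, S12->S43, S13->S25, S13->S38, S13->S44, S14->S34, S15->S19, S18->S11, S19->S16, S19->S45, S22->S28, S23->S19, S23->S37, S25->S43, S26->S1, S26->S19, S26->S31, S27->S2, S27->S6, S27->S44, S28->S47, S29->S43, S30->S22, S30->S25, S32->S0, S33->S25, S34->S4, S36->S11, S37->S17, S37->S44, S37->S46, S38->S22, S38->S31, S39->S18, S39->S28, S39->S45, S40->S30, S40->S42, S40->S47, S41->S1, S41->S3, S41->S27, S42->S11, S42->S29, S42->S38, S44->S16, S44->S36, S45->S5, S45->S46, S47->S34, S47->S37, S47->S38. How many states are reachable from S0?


BFS from S0:
  layer 0: {S0}
  layer 1: {S36}
  layer 2: {S11}
  layer 3: {S3, S13}
  layer 4: {S25, S38, S40, S41, S44}
  layer 5: {S1, S16, S22, S27, S30, S31, S42, S43, S47}
  layer 6: {S2, S6, S17, S28, S29, S34, S37}
  layer 7: {S4, S46}
  layer 8: {S9}
Reachable set: {S0, S1, S2, S3, S4, S6, S9, S11, S13, S16, S17, S22, S25, S27, S28, S29, S30, S31, S34, S36, S37, S38, S40, S41, S42, S43, S44, S46, S47}
Count = 29

29


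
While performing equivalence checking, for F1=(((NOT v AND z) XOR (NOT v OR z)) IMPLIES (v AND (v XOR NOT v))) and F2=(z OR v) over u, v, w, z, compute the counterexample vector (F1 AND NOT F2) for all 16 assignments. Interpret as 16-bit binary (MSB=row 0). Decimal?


F1 = (((NOT v AND z) XOR (NOT v OR z)) IMPLIES (v AND (v XOR NOT v)))
F2 = (z OR v)
Counterexample to F1=>F2 is where F1=1 and F2=0.
Evaluate each row (bits = u,v,w,z, MSB first):
  row 0 [0000]: F1=0 F2=0 -> F1&~F2 -> 0
  row 1 [0001]: F1=1 F2=1 -> F1&~F2 -> 0
  row 2 [0010]: F1=0 F2=0 -> F1&~F2 -> 0
  row 3 [0011]: F1=1 F2=1 -> F1&~F2 -> 0
  row 4 [0100]: F1=1 F2=1 -> F1&~F2 -> 0
  row 5 [0101]: F1=1 F2=1 -> F1&~F2 -> 0
  row 6 [0110]: F1=1 F2=1 -> F1&~F2 -> 0
  row 7 [0111]: F1=1 F2=1 -> F1&~F2 -> 0
  row 8 [1000]: F1=0 F2=0 -> F1&~F2 -> 0
  row 9 [1001]: F1=1 F2=1 -> F1&~F2 -> 0
  row 10 [1010]: F1=0 F2=0 -> F1&~F2 -> 0
  row 11 [1011]: F1=1 F2=1 -> F1&~F2 -> 0
  row 12 [1100]: F1=1 F2=1 -> F1&~F2 -> 0
  row 13 [1101]: F1=1 F2=1 -> F1&~F2 -> 0
  row 14 [1110]: F1=1 F2=1 -> F1&~F2 -> 0
  row 15 [1111]: F1=1 F2=1 -> F1&~F2 -> 0
Full result column, 4 rows per line (u,v fixed per line; w,z runs 00..11 left to right):
  rows 0-3 [u,v=00]: 0000  = hex 0
  rows 4-7 [u,v=01]: 0000  = hex 0
  rows 8-11 [u,v=10]: 0000  = hex 0
  rows 12-15 [u,v=11]: 0000  = hex 0
Counterexample vector (row 0 .. row 15) = 0000000000000000
Output column grouped in 4s = 0000 0000 0000 0000 = 0x0000
Convert to decimal digit by digit (value = value*16 + digit):
  0 -> 0
  0*16 + 0 = 0
  0*16 + 0 = 0
  0*16 + 0 = 0
Decimal = 0

0


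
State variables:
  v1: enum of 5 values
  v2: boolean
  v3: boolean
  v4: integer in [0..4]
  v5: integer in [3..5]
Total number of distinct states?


State space = product of domain sizes of all variables.
Domain sizes:
  v1 (enum of 5 values): 5
  v2 (boolean): 2
  v3 (boolean): 2
  v4 (integer in [0..4]): 5
  v5 (integer in [3..5]): 3
Product = 5 * 2 * 2 * 5 * 3 = 300

300


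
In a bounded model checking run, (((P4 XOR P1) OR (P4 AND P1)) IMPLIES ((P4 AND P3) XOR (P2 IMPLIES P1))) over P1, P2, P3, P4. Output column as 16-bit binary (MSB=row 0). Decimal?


Formula: (((P4 XOR P1) OR (P4 AND P1)) IMPLIES ((P4 AND P3) XOR (P2 IMPLIES P1))) over P1, P2, P3, P4 (16 rows)
Evaluate each row (bits = P1,P2,P3,P4, MSB first):
  row 0 [0000]: (((0 XOR 0) OR (0 AND 0)) IMPLIES ((0 AND 0) XOR (0 IMPLIES 0))) -> 1
  row 1 [0001]: (((1 XOR 0) OR (1 AND 0)) IMPLIES ((1 AND 0) XOR (0 IMPLIES 0))) -> 1
  row 2 [0010]: (((0 XOR 0) OR (0 AND 0)) IMPLIES ((0 AND 1) XOR (0 IMPLIES 0))) -> 1
  row 3 [0011]: (((1 XOR 0) OR (1 AND 0)) IMPLIES ((1 AND 1) XOR (0 IMPLIES 0))) -> 0
  row 4 [0100]: (((0 XOR 0) OR (0 AND 0)) IMPLIES ((0 AND 0) XOR (1 IMPLIES 0))) -> 1
  row 5 [0101]: (((1 XOR 0) OR (1 AND 0)) IMPLIES ((1 AND 0) XOR (1 IMPLIES 0))) -> 0
  row 6 [0110]: (((0 XOR 0) OR (0 AND 0)) IMPLIES ((0 AND 1) XOR (1 IMPLIES 0))) -> 1
  row 7 [0111]: (((1 XOR 0) OR (1 AND 0)) IMPLIES ((1 AND 1) XOR (1 IMPLIES 0))) -> 1
  row 8 [1000]: (((0 XOR 1) OR (0 AND 1)) IMPLIES ((0 AND 0) XOR (0 IMPLIES 1))) -> 1
  row 9 [1001]: (((1 XOR 1) OR (1 AND 1)) IMPLIES ((1 AND 0) XOR (0 IMPLIES 1))) -> 1
  row 10 [1010]: (((0 XOR 1) OR (0 AND 1)) IMPLIES ((0 AND 1) XOR (0 IMPLIES 1))) -> 1
  row 11 [1011]: (((1 XOR 1) OR (1 AND 1)) IMPLIES ((1 AND 1) XOR (0 IMPLIES 1))) -> 0
  row 12 [1100]: (((0 XOR 1) OR (0 AND 1)) IMPLIES ((0 AND 0) XOR (1 IMPLIES 1))) -> 1
  row 13 [1101]: (((1 XOR 1) OR (1 AND 1)) IMPLIES ((1 AND 0) XOR (1 IMPLIES 1))) -> 1
  row 14 [1110]: (((0 XOR 1) OR (0 AND 1)) IMPLIES ((0 AND 1) XOR (1 IMPLIES 1))) -> 1
  row 15 [1111]: (((1 XOR 1) OR (1 AND 1)) IMPLIES ((1 AND 1) XOR (1 IMPLIES 1))) -> 0
Full result column, 4 rows per line (P1,P2 fixed per line; P3,P4 runs 00..11 left to right):
  rows 0-3 [P1,P2=00]: 1110  = hex E
  rows 4-7 [P1,P2=01]: 1011  = hex B
  rows 8-11 [P1,P2=10]: 1110  = hex E
  rows 12-15 [P1,P2=11]: 1110  = hex E
Output column (row 0 .. row 15) = 1110101111101110
Output column grouped in 4s = 1110 1011 1110 1110 = 0xEBEE
Convert to decimal digit by digit (value = value*16 + digit):
  E -> 14
  14*16 + 11 (B) = 235
  235*16 + 14 (E) = 3774
  3774*16 + 14 (E) = 60398
Decimal = 60398

60398


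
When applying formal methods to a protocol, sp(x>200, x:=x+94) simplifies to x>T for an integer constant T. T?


Formula: sp(P, x:=E) = exists old_x. (x = E[old_x/x]) AND P[old_x/x] (old_x is the value of x before the assignment; eliminate old_x by solving x = E[old_x/x] for old_x)
Step 1: Precondition P: x>200, i.e. old_x > 200
Step 2: Assignment gives x = old_x + 94, so old_x = x - 94
Step 3: Substitute into P: x - 94 > 200
Step 4: Simplify: x > 200+94 = 294

294


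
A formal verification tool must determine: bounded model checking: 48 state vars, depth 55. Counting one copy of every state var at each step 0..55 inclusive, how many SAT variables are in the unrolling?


BMC unrolls to depth k, creating one copy of each state var for steps 0..k.
Step count = 55 + 1 = 56 (steps 0 through 55)
Vars per step = 48
Total = 48 * 56 = 2688

2688


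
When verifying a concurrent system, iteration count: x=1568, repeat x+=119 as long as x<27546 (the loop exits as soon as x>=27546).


Step 1: x goes from 1568 toward 27546 by 119; the body runs while x<27546, so iterations = ceil((bound-start)/step)
Step 2: Distance=25978
Step 3: ceil(25978/119)=219

219


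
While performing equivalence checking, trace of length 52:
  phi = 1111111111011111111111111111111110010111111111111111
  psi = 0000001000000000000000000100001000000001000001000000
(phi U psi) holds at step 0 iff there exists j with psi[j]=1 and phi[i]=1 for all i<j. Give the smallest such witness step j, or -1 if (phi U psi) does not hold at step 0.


(phi U psi) at 0: need smallest j with psi[j]=1 and phi[i]=1 for all i in [0,j).
Scan from step 0:
  step 0: phi=1, psi=0 -> continue
  step 1: phi=1, psi=0 -> continue
  step 2: phi=1, psi=0 -> continue
  step 3: phi=1, psi=0 -> continue
  step 6: psi=1 and phi held for [0,6) -> witness found
Witness step = 6

6


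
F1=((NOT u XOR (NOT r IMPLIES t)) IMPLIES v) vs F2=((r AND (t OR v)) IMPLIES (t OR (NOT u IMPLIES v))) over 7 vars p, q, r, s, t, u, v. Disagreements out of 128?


F1 = ((NOT u XOR (NOT r IMPLIES t)) IMPLIES v)
F2 = ((r AND (t OR v)) IMPLIES (t OR (NOT u IMPLIES v)))
Evaluate both on each of 128 rows (bits = p,q,r,s,t,u,v):
  row 0 [0000000]: F1=0 F2=1 (differ) -> 1
  row 1 [0000001]: F1=1 F2=1 -> 0
  row 2 [0000010]: F1=1 F2=1 -> 0
  row 3 [0000011]: F1=1 F2=1 -> 0
  row 4 [0000100]: F1=1 F2=1 -> 0
  (every remaining row is evaluated the same way; all 128 results are listed next)
Full result column, 8 rows per line (p,q,r,s fixed per line; t,u,v runs 000..111 left to right):
  rows 0-7 [p,q,r,s=0000]: 10000010  (ones: 2)
  rows 8-15 [p,q,r,s=0001]: 10000010  (ones: 2)
  rows 16-23 [p,q,r,s=0010]: 00100010  (ones: 2)
  rows 24-31 [p,q,r,s=0011]: 00100010  (ones: 2)
  rows 32-39 [p,q,r,s=0100]: 10000010  (ones: 2)
  rows 40-47 [p,q,r,s=0101]: 10000010  (ones: 2)
  rows 48-55 [p,q,r,s=0110]: 00100010  (ones: 2)
  rows 56-63 [p,q,r,s=0111]: 00100010  (ones: 2)
  rows 64-71 [p,q,r,s=1000]: 10000010  (ones: 2)
  rows 72-79 [p,q,r,s=1001]: 10000010  (ones: 2)
  rows 80-87 [p,q,r,s=1010]: 00100010  (ones: 2)
  rows 88-95 [p,q,r,s=1011]: 00100010  (ones: 2)
  rows 96-103 [p,q,r,s=1100]: 10000010  (ones: 2)
  rows 104-111 [p,q,r,s=1101]: 10000010  (ones: 2)
  rows 112-119 [p,q,r,s=1110]: 00100010  (ones: 2)
  rows 120-127 [p,q,r,s=1111]: 00100010  (ones: 2)
Disagreements = 2+2+2+2+2+2+2+2+2+2+2+2+2+2+2+2 = 32

32


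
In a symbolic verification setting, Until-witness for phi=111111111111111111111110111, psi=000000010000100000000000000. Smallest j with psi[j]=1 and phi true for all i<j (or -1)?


(phi U psi) at 0: need smallest j with psi[j]=1 and phi[i]=1 for all i in [0,j).
Scan from step 0:
  step 0: phi=1, psi=0 -> continue
  step 1: phi=1, psi=0 -> continue
  step 2: phi=1, psi=0 -> continue
  step 3: phi=1, psi=0 -> continue
  step 7: psi=1 and phi held for [0,7) -> witness found
Witness step = 7

7


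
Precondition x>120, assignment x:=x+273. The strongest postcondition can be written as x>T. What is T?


Formula: sp(P, x:=E) = exists old_x. (x = E[old_x/x]) AND P[old_x/x] (old_x is the value of x before the assignment; eliminate old_x by solving x = E[old_x/x] for old_x)
Step 1: Precondition P: x>120, i.e. old_x > 120
Step 2: Assignment gives x = old_x + 273, so old_x = x - 273
Step 3: Substitute into P: x - 273 > 120
Step 4: Simplify: x > 120+273 = 393

393


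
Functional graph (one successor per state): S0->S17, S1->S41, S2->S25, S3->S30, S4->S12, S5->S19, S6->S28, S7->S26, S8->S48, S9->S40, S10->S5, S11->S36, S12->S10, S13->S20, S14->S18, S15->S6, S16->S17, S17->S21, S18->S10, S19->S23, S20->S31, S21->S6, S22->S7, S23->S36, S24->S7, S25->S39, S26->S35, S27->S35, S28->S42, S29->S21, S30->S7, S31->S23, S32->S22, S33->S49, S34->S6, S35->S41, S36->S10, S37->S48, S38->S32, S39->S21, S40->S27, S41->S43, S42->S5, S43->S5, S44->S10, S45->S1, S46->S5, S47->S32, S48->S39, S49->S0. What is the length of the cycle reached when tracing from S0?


Trace from S0 until a state repeats:
  S0 -> S17 -> S21 -> S6 -> S28 -> S42 -> S5 -> S19 -> S23 -> S36 -> S10 -> S5
S5 first seen at step 6, revisited at step 11.
Cycle length = 11 - 6 = 5

5


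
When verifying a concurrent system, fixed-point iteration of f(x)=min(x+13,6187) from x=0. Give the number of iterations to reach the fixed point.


Step 1: x=0, cap=6187, increment=13
Step 2: x grows by 13 each step until capped at 6187; fixed point is x=6187
Step 3: iterations = ceil(6187/13) = 476

476


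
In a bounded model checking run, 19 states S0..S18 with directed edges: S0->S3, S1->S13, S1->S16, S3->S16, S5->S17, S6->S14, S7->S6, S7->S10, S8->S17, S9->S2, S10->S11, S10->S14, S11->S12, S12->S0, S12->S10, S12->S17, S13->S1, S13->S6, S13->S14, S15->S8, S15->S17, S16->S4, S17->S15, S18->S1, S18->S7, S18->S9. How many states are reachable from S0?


BFS from S0:
  layer 0: {S0}
  layer 1: {S3}
  layer 2: {S16}
  layer 3: {S4}
Reachable set: {S0, S3, S4, S16}
Count = 4

4


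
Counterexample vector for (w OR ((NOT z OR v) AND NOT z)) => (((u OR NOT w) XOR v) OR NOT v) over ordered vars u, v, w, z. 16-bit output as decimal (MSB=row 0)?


F1 = (w OR ((NOT z OR v) AND NOT z))
F2 = (((u OR NOT w) XOR v) OR NOT v)
Counterexample to F1=>F2 is where F1=1 and F2=0.
Evaluate each row (bits = u,v,w,z, MSB first):
  row 0 [0000]: F1=1 F2=1 -> F1&~F2 -> 0
  row 1 [0001]: F1=0 F2=1 -> F1&~F2 -> 0
  row 2 [0010]: F1=1 F2=1 -> F1&~F2 -> 0
  row 3 [0011]: F1=1 F2=1 -> F1&~F2 -> 0
  row 4 [0100]: F1=1 F2=0 -> F1&~F2 -> 1
  row 5 [0101]: F1=0 F2=0 -> F1&~F2 -> 0
  row 6 [0110]: F1=1 F2=1 -> F1&~F2 -> 0
  row 7 [0111]: F1=1 F2=1 -> F1&~F2 -> 0
  row 8 [1000]: F1=1 F2=1 -> F1&~F2 -> 0
  row 9 [1001]: F1=0 F2=1 -> F1&~F2 -> 0
  row 10 [1010]: F1=1 F2=1 -> F1&~F2 -> 0
  row 11 [1011]: F1=1 F2=1 -> F1&~F2 -> 0
  row 12 [1100]: F1=1 F2=0 -> F1&~F2 -> 1
  row 13 [1101]: F1=0 F2=0 -> F1&~F2 -> 0
  row 14 [1110]: F1=1 F2=0 -> F1&~F2 -> 1
  row 15 [1111]: F1=1 F2=0 -> F1&~F2 -> 1
Full result column, 4 rows per line (u,v fixed per line; w,z runs 00..11 left to right):
  rows 0-3 [u,v=00]: 0000  = hex 0
  rows 4-7 [u,v=01]: 1000  = hex 8
  rows 8-11 [u,v=10]: 0000  = hex 0
  rows 12-15 [u,v=11]: 1011  = hex B
Counterexample vector (row 0 .. row 15) = 0000100000001011
Output column grouped in 4s = 0000 1000 0000 1011 = 0x080B
Convert to decimal digit by digit (value = value*16 + digit):
  0 -> 0
  0*16 + 8 = 8
  8*16 + 0 = 128
  128*16 + 11 (B) = 2059
Decimal = 2059

2059


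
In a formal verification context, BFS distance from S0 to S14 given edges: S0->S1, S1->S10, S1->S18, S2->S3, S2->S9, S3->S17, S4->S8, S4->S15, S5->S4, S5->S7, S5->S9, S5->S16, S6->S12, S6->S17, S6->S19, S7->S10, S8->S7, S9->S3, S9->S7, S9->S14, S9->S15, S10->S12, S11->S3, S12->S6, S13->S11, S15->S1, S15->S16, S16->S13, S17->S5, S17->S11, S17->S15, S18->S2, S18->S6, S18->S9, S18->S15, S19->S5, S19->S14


BFS layer-by-layer from S0:
  dist 0: {S0}
  dist 1: {S1}
  dist 2: {S10, S18}
  dist 3: {S2, S6, S9, S12, S15}
  dist 4: {S3, S7, S14, S16, S17, S19}
  -> S14 reached at distance 4
Shortest path length = 4

4


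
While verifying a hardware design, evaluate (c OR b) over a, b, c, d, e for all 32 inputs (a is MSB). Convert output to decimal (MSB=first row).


Formula: (c OR b) over a, b, c, d, e (32 rows)
Evaluate each row (bits = a,b,c,d,e, MSB first):
  row 0 [00000]: (0 OR 0) -> 0
  row 1 [00001]: (0 OR 0) -> 0
  row 2 [00010]: (0 OR 0) -> 0
  row 3 [00011]: (0 OR 0) -> 0
  row 4 [00100]: (1 OR 0) -> 1
  row 5 [00101]: (1 OR 0) -> 1
  row 6 [00110]: (1 OR 0) -> 1
  row 7 [00111]: (1 OR 0) -> 1
  row 8 [01000]: (0 OR 1) -> 1
  row 9 [01001]: (0 OR 1) -> 1
  row 10 [01010]: (0 OR 1) -> 1
  row 11 [01011]: (0 OR 1) -> 1
  row 12 [01100]: (1 OR 1) -> 1
  row 13 [01101]: (1 OR 1) -> 1
  row 14 [01110]: (1 OR 1) -> 1
  row 15 [01111]: (1 OR 1) -> 1
  row 16 [10000]: (0 OR 0) -> 0
  row 17 [10001]: (0 OR 0) -> 0
  row 18 [10010]: (0 OR 0) -> 0
  row 19 [10011]: (0 OR 0) -> 0
  row 20 [10100]: (1 OR 0) -> 1
  row 21 [10101]: (1 OR 0) -> 1
  row 22 [10110]: (1 OR 0) -> 1
  row 23 [10111]: (1 OR 0) -> 1
  row 24 [11000]: (0 OR 1) -> 1
  row 25 [11001]: (0 OR 1) -> 1
  row 26 [11010]: (0 OR 1) -> 1
  row 27 [11011]: (0 OR 1) -> 1
  row 28 [11100]: (1 OR 1) -> 1
  row 29 [11101]: (1 OR 1) -> 1
  row 30 [11110]: (1 OR 1) -> 1
  row 31 [11111]: (1 OR 1) -> 1
Full result column, 4 rows per line (a,b,c fixed per line; d,e runs 00..11 left to right):
  rows 0-3 [a,b,c=000]: 0000  = hex 0
  rows 4-7 [a,b,c=001]: 1111  = hex F
  rows 8-11 [a,b,c=010]: 1111  = hex F
  rows 12-15 [a,b,c=011]: 1111  = hex F
  rows 16-19 [a,b,c=100]: 0000  = hex 0
  rows 20-23 [a,b,c=101]: 1111  = hex F
  rows 24-27 [a,b,c=110]: 1111  = hex F
  rows 28-31 [a,b,c=111]: 1111  = hex F
Output column (row 0 .. row 31) = 00001111111111110000111111111111
Output column grouped in 4s = 0000 1111 1111 1111 0000 1111 1111 1111 = 0x0FFF0FFF
Convert to decimal digit by digit (value = value*16 + digit):
  0 -> 0
  0*16 + 15 (F) = 15
  15*16 + 15 (F) = 255
  255*16 + 15 (F) = 4095
  4095*16 + 0 = 65520
  65520*16 + 15 (F) = 1048335
  1048335*16 + 15 (F) = 16773375
  16773375*16 + 15 (F) = 268374015
Decimal = 268374015

268374015


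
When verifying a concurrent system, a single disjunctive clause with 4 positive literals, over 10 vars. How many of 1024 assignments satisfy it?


Step 1: Total=2^10=1024
Step 2: Unsat when all 4 false: 2^6=64
Step 3: Sat=1024-64=960

960


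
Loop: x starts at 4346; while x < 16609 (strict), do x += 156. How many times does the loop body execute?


Step 1: x goes from 4346 toward 16609 by 156; the body runs while x<16609, so iterations = ceil((bound-start)/step)
Step 2: Distance=12263
Step 3: ceil(12263/156)=79

79


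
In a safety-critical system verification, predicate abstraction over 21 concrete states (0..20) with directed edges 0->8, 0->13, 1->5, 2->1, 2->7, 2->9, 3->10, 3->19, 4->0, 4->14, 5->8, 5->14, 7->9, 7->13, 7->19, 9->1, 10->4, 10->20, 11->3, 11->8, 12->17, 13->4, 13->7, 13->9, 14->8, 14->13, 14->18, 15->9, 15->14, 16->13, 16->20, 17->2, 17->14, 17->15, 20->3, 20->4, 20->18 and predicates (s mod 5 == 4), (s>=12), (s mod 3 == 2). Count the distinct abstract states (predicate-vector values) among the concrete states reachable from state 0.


BFS from 0:
Concrete reachable: {0, 1, 4, 5, 7, 8, 9, 13, 14, 18, 19}
Abstract via predicates (s mod 5 == 4), (s>=12), (s mod 3 == 2):
  (0,0,0) <- {0, 1, 7}
  (0,0,1) <- {5, 8}
  (0,1,0) <- {13, 18}
  (1,0,0) <- {4, 9}
  (1,1,0) <- {19}
  (1,1,1) <- {14}
Distinct abstract states = 6

6


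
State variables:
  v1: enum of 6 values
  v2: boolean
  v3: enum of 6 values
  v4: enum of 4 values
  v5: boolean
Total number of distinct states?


State space = product of domain sizes of all variables.
Domain sizes:
  v1 (enum of 6 values): 6
  v2 (boolean): 2
  v3 (enum of 6 values): 6
  v4 (enum of 4 values): 4
  v5 (boolean): 2
Product = 6 * 2 * 6 * 4 * 2 = 576

576


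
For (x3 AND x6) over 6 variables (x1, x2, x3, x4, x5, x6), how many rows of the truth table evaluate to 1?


Formula: (x3 AND x6) over 6 vars (64 rows)
Evaluate each row (x1, x2, x3, x4, x5, x6 as bits, MSB first):
  row 0 [000000]: (0 AND 0) -> 0
  row 1 [000001]: (0 AND 1) -> 0
  row 2 [000010]: (0 AND 0) -> 0
  row 3 [000011]: (0 AND 1) -> 0
  row 4 [000100]: (0 AND 0) -> 0
  (every remaining row is evaluated the same way; all 64 results are listed next)
Full result column, 8 rows per line (x1,x2,x3 fixed per line; x4,x5,x6 runs 000..111 left to right):
  rows 0-7 [x1,x2,x3=000]: 00000000  (ones: 0)
  rows 8-15 [x1,x2,x3=001]: 01010101  (ones: 4)
  rows 16-23 [x1,x2,x3=010]: 00000000  (ones: 0)
  rows 24-31 [x1,x2,x3=011]: 01010101  (ones: 4)
  rows 32-39 [x1,x2,x3=100]: 00000000  (ones: 0)
  rows 40-47 [x1,x2,x3=101]: 01010101  (ones: 4)
  rows 48-55 [x1,x2,x3=110]: 00000000  (ones: 0)
  rows 56-63 [x1,x2,x3=111]: 01010101  (ones: 4)
Count of 1-rows = 0+4+0+4+0+4+0+4 = 16

16


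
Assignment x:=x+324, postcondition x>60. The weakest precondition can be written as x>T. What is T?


Formula: wp(x:=E, P) = P[E/x] (substitute E for x in postcondition)
Step 1: Postcondition: x>60
Step 2: Substitute x+324 for x: x+324>60
Step 3: Solve for x: x > 60-324 = -264

-264


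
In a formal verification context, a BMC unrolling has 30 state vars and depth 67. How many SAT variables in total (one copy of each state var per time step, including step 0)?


BMC unrolls to depth k, creating one copy of each state var for steps 0..k.
Step count = 67 + 1 = 68 (steps 0 through 67)
Vars per step = 30
Total = 30 * 68 = 2040

2040


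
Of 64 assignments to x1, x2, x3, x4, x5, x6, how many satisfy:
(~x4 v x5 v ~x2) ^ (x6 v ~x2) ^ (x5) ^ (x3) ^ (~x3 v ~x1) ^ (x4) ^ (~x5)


CNF with 7 clauses over 6 vars (64 assignments).
An assignment satisfies CNF iff every clause has >=1 true literal.
Check each row (bits = x1,x2,x3,x4,x5,x6; clause T/F shown):
  row 0 [000000]: clauses=TTFFTFT -> 0
  row 1 [000001]: clauses=TTFFTFT -> 0
  row 2 [000010]: clauses=TTTFTFF -> 0
  row 3 [000011]: clauses=TTTFTFF -> 0
  row 4 [000100]: clauses=TTFFTTT -> 0
  (every remaining row is evaluated the same way; all 64 results are listed next)
Full result column, 8 rows per line (x1,x2,x3 fixed per line; x4,x5,x6 runs 000..111 left to right):
  rows 0-7 [x1,x2,x3=000]: 00000000  (ones: 0)
  rows 8-15 [x1,x2,x3=001]: 00000000  (ones: 0)
  rows 16-23 [x1,x2,x3=010]: 00000000  (ones: 0)
  rows 24-31 [x1,x2,x3=011]: 00000000  (ones: 0)
  rows 32-39 [x1,x2,x3=100]: 00000000  (ones: 0)
  rows 40-47 [x1,x2,x3=101]: 00000000  (ones: 0)
  rows 48-55 [x1,x2,x3=110]: 00000000  (ones: 0)
  rows 56-63 [x1,x2,x3=111]: 00000000  (ones: 0)
Satisfying assignments = 0+0+0+0+0+0+0+0 = 0

0


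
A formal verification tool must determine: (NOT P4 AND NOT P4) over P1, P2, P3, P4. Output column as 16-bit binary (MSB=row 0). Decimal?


Formula: (NOT P4 AND NOT P4) over P1, P2, P3, P4 (16 rows)
Evaluate each row (bits = P1,P2,P3,P4, MSB first):
  row 0 [0000]: (NOT 0 AND NOT 0) -> 1
  row 1 [0001]: (NOT 1 AND NOT 1) -> 0
  row 2 [0010]: (NOT 0 AND NOT 0) -> 1
  row 3 [0011]: (NOT 1 AND NOT 1) -> 0
  row 4 [0100]: (NOT 0 AND NOT 0) -> 1
  row 5 [0101]: (NOT 1 AND NOT 1) -> 0
  row 6 [0110]: (NOT 0 AND NOT 0) -> 1
  row 7 [0111]: (NOT 1 AND NOT 1) -> 0
  row 8 [1000]: (NOT 0 AND NOT 0) -> 1
  row 9 [1001]: (NOT 1 AND NOT 1) -> 0
  row 10 [1010]: (NOT 0 AND NOT 0) -> 1
  row 11 [1011]: (NOT 1 AND NOT 1) -> 0
  row 12 [1100]: (NOT 0 AND NOT 0) -> 1
  row 13 [1101]: (NOT 1 AND NOT 1) -> 0
  row 14 [1110]: (NOT 0 AND NOT 0) -> 1
  row 15 [1111]: (NOT 1 AND NOT 1) -> 0
Full result column, 4 rows per line (P1,P2 fixed per line; P3,P4 runs 00..11 left to right):
  rows 0-3 [P1,P2=00]: 1010  = hex A
  rows 4-7 [P1,P2=01]: 1010  = hex A
  rows 8-11 [P1,P2=10]: 1010  = hex A
  rows 12-15 [P1,P2=11]: 1010  = hex A
Output column (row 0 .. row 15) = 1010101010101010
Output column grouped in 4s = 1010 1010 1010 1010 = 0xAAAA
Convert to decimal digit by digit (value = value*16 + digit):
  A -> 10
  10*16 + 10 (A) = 170
  170*16 + 10 (A) = 2730
  2730*16 + 10 (A) = 43690
Decimal = 43690

43690


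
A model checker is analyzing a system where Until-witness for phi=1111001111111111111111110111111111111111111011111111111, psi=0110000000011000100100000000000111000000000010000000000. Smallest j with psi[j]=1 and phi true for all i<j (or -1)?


(phi U psi) at 0: need smallest j with psi[j]=1 and phi[i]=1 for all i in [0,j).
Scan from step 0:
  step 0: phi=1, psi=0 -> continue
  step 1: psi=1 and phi held for [0,1) -> witness found
Witness step = 1

1


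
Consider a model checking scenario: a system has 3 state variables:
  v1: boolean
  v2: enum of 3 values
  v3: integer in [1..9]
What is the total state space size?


State space = product of domain sizes of all variables.
Domain sizes:
  v1 (boolean): 2
  v2 (enum of 3 values): 3
  v3 (integer in [1..9]): 9
Product = 2 * 3 * 9 = 54

54


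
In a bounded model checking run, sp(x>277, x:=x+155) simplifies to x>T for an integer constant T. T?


Formula: sp(P, x:=E) = exists old_x. (x = E[old_x/x]) AND P[old_x/x] (old_x is the value of x before the assignment; eliminate old_x by solving x = E[old_x/x] for old_x)
Step 1: Precondition P: x>277, i.e. old_x > 277
Step 2: Assignment gives x = old_x + 155, so old_x = x - 155
Step 3: Substitute into P: x - 155 > 277
Step 4: Simplify: x > 277+155 = 432

432


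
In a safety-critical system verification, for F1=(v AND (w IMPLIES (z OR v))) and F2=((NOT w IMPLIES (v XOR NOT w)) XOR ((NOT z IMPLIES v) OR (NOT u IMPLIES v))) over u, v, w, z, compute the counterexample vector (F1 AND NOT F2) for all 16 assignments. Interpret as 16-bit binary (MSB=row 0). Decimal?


F1 = (v AND (w IMPLIES (z OR v)))
F2 = ((NOT w IMPLIES (v XOR NOT w)) XOR ((NOT z IMPLIES v) OR (NOT u IMPLIES v)))
Counterexample to F1=>F2 is where F1=1 and F2=0.
Evaluate each row (bits = u,v,w,z, MSB first):
  row 0 [0000]: F1=0 F2=1 -> F1&~F2 -> 0
  row 1 [0001]: F1=0 F2=0 -> F1&~F2 -> 0
  row 2 [0010]: F1=0 F2=1 -> F1&~F2 -> 0
  row 3 [0011]: F1=0 F2=0 -> F1&~F2 -> 0
  row 4 [0100]: F1=1 F2=1 -> F1&~F2 -> 0
  row 5 [0101]: F1=1 F2=1 -> F1&~F2 -> 0
  row 6 [0110]: F1=1 F2=0 -> F1&~F2 -> 1
  row 7 [0111]: F1=1 F2=0 -> F1&~F2 -> 1
  row 8 [1000]: F1=0 F2=0 -> F1&~F2 -> 0
  row 9 [1001]: F1=0 F2=0 -> F1&~F2 -> 0
  row 10 [1010]: F1=0 F2=0 -> F1&~F2 -> 0
  row 11 [1011]: F1=0 F2=0 -> F1&~F2 -> 0
  row 12 [1100]: F1=1 F2=1 -> F1&~F2 -> 0
  row 13 [1101]: F1=1 F2=1 -> F1&~F2 -> 0
  row 14 [1110]: F1=1 F2=0 -> F1&~F2 -> 1
  row 15 [1111]: F1=1 F2=0 -> F1&~F2 -> 1
Full result column, 4 rows per line (u,v fixed per line; w,z runs 00..11 left to right):
  rows 0-3 [u,v=00]: 0000  = hex 0
  rows 4-7 [u,v=01]: 0011  = hex 3
  rows 8-11 [u,v=10]: 0000  = hex 0
  rows 12-15 [u,v=11]: 0011  = hex 3
Counterexample vector (row 0 .. row 15) = 0000001100000011
Output column grouped in 4s = 0000 0011 0000 0011 = 0x0303
Convert to decimal digit by digit (value = value*16 + digit):
  0 -> 0
  0*16 + 3 = 3
  3*16 + 0 = 48
  48*16 + 3 = 771
Decimal = 771

771


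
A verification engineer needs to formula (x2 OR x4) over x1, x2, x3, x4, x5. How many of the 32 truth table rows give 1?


Formula: (x2 OR x4) over 5 vars (32 rows)
Evaluate each row (x1, x2, x3, x4, x5 as bits, MSB first):
  row 0 [00000]: (0 OR 0) -> 0
  row 1 [00001]: (0 OR 0) -> 0
  row 2 [00010]: (0 OR 1) -> 1
  row 3 [00011]: (0 OR 1) -> 1
  row 4 [00100]: (0 OR 0) -> 0
  row 5 [00101]: (0 OR 0) -> 0
  row 6 [00110]: (0 OR 1) -> 1
  row 7 [00111]: (0 OR 1) -> 1
  row 8 [01000]: (1 OR 0) -> 1
  row 9 [01001]: (1 OR 0) -> 1
  row 10 [01010]: (1 OR 1) -> 1
  row 11 [01011]: (1 OR 1) -> 1
  row 12 [01100]: (1 OR 0) -> 1
  row 13 [01101]: (1 OR 0) -> 1
  row 14 [01110]: (1 OR 1) -> 1
  row 15 [01111]: (1 OR 1) -> 1
  row 16 [10000]: (0 OR 0) -> 0
  row 17 [10001]: (0 OR 0) -> 0
  row 18 [10010]: (0 OR 1) -> 1
  row 19 [10011]: (0 OR 1) -> 1
  row 20 [10100]: (0 OR 0) -> 0
  row 21 [10101]: (0 OR 0) -> 0
  row 22 [10110]: (0 OR 1) -> 1
  row 23 [10111]: (0 OR 1) -> 1
  row 24 [11000]: (1 OR 0) -> 1
  row 25 [11001]: (1 OR 0) -> 1
  row 26 [11010]: (1 OR 1) -> 1
  row 27 [11011]: (1 OR 1) -> 1
  row 28 [11100]: (1 OR 0) -> 1
  row 29 [11101]: (1 OR 0) -> 1
  row 30 [11110]: (1 OR 1) -> 1
  row 31 [11111]: (1 OR 1) -> 1
Full result column, 8 rows per line (x1,x2 fixed per line; x3,x4,x5 runs 000..111 left to right):
  rows 0-7 [x1,x2=00]: 00110011  (ones: 4)
  rows 8-15 [x1,x2=01]: 11111111  (ones: 8)
  rows 16-23 [x1,x2=10]: 00110011  (ones: 4)
  rows 24-31 [x1,x2=11]: 11111111  (ones: 8)
Count of 1-rows = 4+8+4+8 = 24

24


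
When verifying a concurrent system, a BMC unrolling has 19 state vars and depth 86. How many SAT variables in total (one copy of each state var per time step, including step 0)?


BMC unrolls to depth k, creating one copy of each state var for steps 0..k.
Step count = 86 + 1 = 87 (steps 0 through 86)
Vars per step = 19
Total = 19 * 87 = 1653

1653


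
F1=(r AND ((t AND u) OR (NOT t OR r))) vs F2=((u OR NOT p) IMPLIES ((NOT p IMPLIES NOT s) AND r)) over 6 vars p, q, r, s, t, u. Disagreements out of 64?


F1 = (r AND ((t AND u) OR (NOT t OR r)))
F2 = ((u OR NOT p) IMPLIES ((NOT p IMPLIES NOT s) AND r))
Evaluate both on each of 64 rows (bits = p,q,r,s,t,u):
  row 0 [000000]: F1=0 F2=0 -> 0
  row 1 [000001]: F1=0 F2=0 -> 0
  row 2 [000010]: F1=0 F2=0 -> 0
  row 3 [000011]: F1=0 F2=0 -> 0
  row 4 [000100]: F1=0 F2=0 -> 0
  (every remaining row is evaluated the same way; all 64 results are listed next)
Full result column, 8 rows per line (p,q,r fixed per line; s,t,u runs 000..111 left to right):
  rows 0-7 [p,q,r=000]: 00000000  (ones: 0)
  rows 8-15 [p,q,r=001]: 00001111  (ones: 4)
  rows 16-23 [p,q,r=010]: 00000000  (ones: 0)
  rows 24-31 [p,q,r=011]: 00001111  (ones: 4)
  rows 32-39 [p,q,r=100]: 10101010  (ones: 4)
  rows 40-47 [p,q,r=101]: 00000000  (ones: 0)
  rows 48-55 [p,q,r=110]: 10101010  (ones: 4)
  rows 56-63 [p,q,r=111]: 00000000  (ones: 0)
Disagreements = 0+4+0+4+4+0+4+0 = 16

16


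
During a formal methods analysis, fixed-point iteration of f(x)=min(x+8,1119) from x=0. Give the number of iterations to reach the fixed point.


Step 1: x=0, cap=1119, increment=8
Step 2: x grows by 8 each step until capped at 1119; fixed point is x=1119
Step 3: iterations = ceil(1119/8) = 140

140


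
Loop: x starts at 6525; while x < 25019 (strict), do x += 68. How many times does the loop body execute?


Step 1: x goes from 6525 toward 25019 by 68; the body runs while x<25019, so iterations = ceil((bound-start)/step)
Step 2: Distance=18494
Step 3: ceil(18494/68)=272

272


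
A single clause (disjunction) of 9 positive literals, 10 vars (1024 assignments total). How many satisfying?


Step 1: Total=2^10=1024
Step 2: Unsat when all 9 false: 2^1=2
Step 3: Sat=1024-2=1022

1022


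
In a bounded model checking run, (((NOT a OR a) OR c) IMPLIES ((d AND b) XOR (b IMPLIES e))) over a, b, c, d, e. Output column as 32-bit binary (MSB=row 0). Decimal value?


Formula: (((NOT a OR a) OR c) IMPLIES ((d AND b) XOR (b IMPLIES e))) over a, b, c, d, e (32 rows)
Evaluate each row (bits = a,b,c,d,e, MSB first):
  row 0 [00000]: (((NOT 0 OR 0) OR 0) IMPLIES ((0 AND 0) XOR (0 IMPLIES 0))) -> 1
  row 1 [00001]: (((NOT 0 OR 0) OR 0) IMPLIES ((0 AND 0) XOR (0 IMPLIES 1))) -> 1
  row 2 [00010]: (((NOT 0 OR 0) OR 0) IMPLIES ((1 AND 0) XOR (0 IMPLIES 0))) -> 1
  row 3 [00011]: (((NOT 0 OR 0) OR 0) IMPLIES ((1 AND 0) XOR (0 IMPLIES 1))) -> 1
  row 4 [00100]: (((NOT 0 OR 0) OR 1) IMPLIES ((0 AND 0) XOR (0 IMPLIES 0))) -> 1
  row 5 [00101]: (((NOT 0 OR 0) OR 1) IMPLIES ((0 AND 0) XOR (0 IMPLIES 1))) -> 1
  row 6 [00110]: (((NOT 0 OR 0) OR 1) IMPLIES ((1 AND 0) XOR (0 IMPLIES 0))) -> 1
  row 7 [00111]: (((NOT 0 OR 0) OR 1) IMPLIES ((1 AND 0) XOR (0 IMPLIES 1))) -> 1
  row 8 [01000]: (((NOT 0 OR 0) OR 0) IMPLIES ((0 AND 1) XOR (1 IMPLIES 0))) -> 0
  row 9 [01001]: (((NOT 0 OR 0) OR 0) IMPLIES ((0 AND 1) XOR (1 IMPLIES 1))) -> 1
  row 10 [01010]: (((NOT 0 OR 0) OR 0) IMPLIES ((1 AND 1) XOR (1 IMPLIES 0))) -> 1
  row 11 [01011]: (((NOT 0 OR 0) OR 0) IMPLIES ((1 AND 1) XOR (1 IMPLIES 1))) -> 0
  row 12 [01100]: (((NOT 0 OR 0) OR 1) IMPLIES ((0 AND 1) XOR (1 IMPLIES 0))) -> 0
  row 13 [01101]: (((NOT 0 OR 0) OR 1) IMPLIES ((0 AND 1) XOR (1 IMPLIES 1))) -> 1
  row 14 [01110]: (((NOT 0 OR 0) OR 1) IMPLIES ((1 AND 1) XOR (1 IMPLIES 0))) -> 1
  row 15 [01111]: (((NOT 0 OR 0) OR 1) IMPLIES ((1 AND 1) XOR (1 IMPLIES 1))) -> 0
  row 16 [10000]: (((NOT 1 OR 1) OR 0) IMPLIES ((0 AND 0) XOR (0 IMPLIES 0))) -> 1
  row 17 [10001]: (((NOT 1 OR 1) OR 0) IMPLIES ((0 AND 0) XOR (0 IMPLIES 1))) -> 1
  row 18 [10010]: (((NOT 1 OR 1) OR 0) IMPLIES ((1 AND 0) XOR (0 IMPLIES 0))) -> 1
  row 19 [10011]: (((NOT 1 OR 1) OR 0) IMPLIES ((1 AND 0) XOR (0 IMPLIES 1))) -> 1
  row 20 [10100]: (((NOT 1 OR 1) OR 1) IMPLIES ((0 AND 0) XOR (0 IMPLIES 0))) -> 1
  row 21 [10101]: (((NOT 1 OR 1) OR 1) IMPLIES ((0 AND 0) XOR (0 IMPLIES 1))) -> 1
  row 22 [10110]: (((NOT 1 OR 1) OR 1) IMPLIES ((1 AND 0) XOR (0 IMPLIES 0))) -> 1
  row 23 [10111]: (((NOT 1 OR 1) OR 1) IMPLIES ((1 AND 0) XOR (0 IMPLIES 1))) -> 1
  row 24 [11000]: (((NOT 1 OR 1) OR 0) IMPLIES ((0 AND 1) XOR (1 IMPLIES 0))) -> 0
  row 25 [11001]: (((NOT 1 OR 1) OR 0) IMPLIES ((0 AND 1) XOR (1 IMPLIES 1))) -> 1
  row 26 [11010]: (((NOT 1 OR 1) OR 0) IMPLIES ((1 AND 1) XOR (1 IMPLIES 0))) -> 1
  row 27 [11011]: (((NOT 1 OR 1) OR 0) IMPLIES ((1 AND 1) XOR (1 IMPLIES 1))) -> 0
  row 28 [11100]: (((NOT 1 OR 1) OR 1) IMPLIES ((0 AND 1) XOR (1 IMPLIES 0))) -> 0
  row 29 [11101]: (((NOT 1 OR 1) OR 1) IMPLIES ((0 AND 1) XOR (1 IMPLIES 1))) -> 1
  row 30 [11110]: (((NOT 1 OR 1) OR 1) IMPLIES ((1 AND 1) XOR (1 IMPLIES 0))) -> 1
  row 31 [11111]: (((NOT 1 OR 1) OR 1) IMPLIES ((1 AND 1) XOR (1 IMPLIES 1))) -> 0
Full result column, 4 rows per line (a,b,c fixed per line; d,e runs 00..11 left to right):
  rows 0-3 [a,b,c=000]: 1111  = hex F
  rows 4-7 [a,b,c=001]: 1111  = hex F
  rows 8-11 [a,b,c=010]: 0110  = hex 6
  rows 12-15 [a,b,c=011]: 0110  = hex 6
  rows 16-19 [a,b,c=100]: 1111  = hex F
  rows 20-23 [a,b,c=101]: 1111  = hex F
  rows 24-27 [a,b,c=110]: 0110  = hex 6
  rows 28-31 [a,b,c=111]: 0110  = hex 6
Output column (row 0 .. row 31) = 11111111011001101111111101100110
Output column grouped in 4s = 1111 1111 0110 0110 1111 1111 0110 0110 = 0xFF66FF66
Convert to decimal digit by digit (value = value*16 + digit):
  F -> 15
  15*16 + 15 (F) = 255
  255*16 + 6 = 4086
  4086*16 + 6 = 65382
  65382*16 + 15 (F) = 1046127
  1046127*16 + 15 (F) = 16738047
  16738047*16 + 6 = 267808758
  267808758*16 + 6 = 4284940134
Decimal = 4284940134

4284940134
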